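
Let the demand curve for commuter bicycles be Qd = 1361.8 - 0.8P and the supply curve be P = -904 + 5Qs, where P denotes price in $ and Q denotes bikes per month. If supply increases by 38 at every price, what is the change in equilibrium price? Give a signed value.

ΔP = -38

In direct form, Qs = 180.8 + 0.2P.
Equating demand and supply, 1361.8 - 0.8P = 180.8 + 0.2P gives P = 1181, so P* = 1181.
Substitute back: Q* = 1361.8 - 0.8(1181) = 417.
After the shift, supply is Qs = 218.8 + 0.2P.
New equilibrium: 1143 = P, so P = 1143 and Q = 447.4.
ΔP = 1143 - 1181 = -38.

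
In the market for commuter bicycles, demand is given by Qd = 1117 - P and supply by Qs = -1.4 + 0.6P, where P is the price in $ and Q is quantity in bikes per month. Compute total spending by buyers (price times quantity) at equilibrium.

Total spending by buyers = 292182

The market clears where 1117 - P = -1.4 + 0.6P. Rearranging, 1.6P = 1118.4, hence P* = 699.
Plugging P* into demand: Q* = 1117 - 699 = 418.
Total spending by buyers = P* × Q* = 699 × 418 = 292182.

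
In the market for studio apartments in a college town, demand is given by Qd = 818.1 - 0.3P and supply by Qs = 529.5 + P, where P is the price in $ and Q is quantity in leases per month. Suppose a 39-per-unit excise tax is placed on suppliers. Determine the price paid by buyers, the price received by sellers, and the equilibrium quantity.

Suppliers keep P_s = P_b - 39 per unit, so supply in terms of the buyer price is Qs = 490.5 + P_b.
Market clearing requires 818.1 - 0.3P_b = 490.5 + P_b; hence 327.6 = 1.3P_b and P_b = 252.
Then P_s = 252 - 39 = 213 and Q = 818.1 - 0.3(252) = 742.5.

P_b = 252, P_s = 213, Q = 742.5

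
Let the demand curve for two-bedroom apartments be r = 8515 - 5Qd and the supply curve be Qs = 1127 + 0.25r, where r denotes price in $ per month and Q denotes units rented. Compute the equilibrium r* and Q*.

Rewriting in direct form: Qd = 1703 - 0.2r.
Equating demand and supply, 1703 - 0.2r = 1127 + 0.25r gives 0.45r = 576, so r* = 1280.
From the demand curve, Q* = 1703 - 0.2(1280) = 1447.

r* = 1280, Q* = 1447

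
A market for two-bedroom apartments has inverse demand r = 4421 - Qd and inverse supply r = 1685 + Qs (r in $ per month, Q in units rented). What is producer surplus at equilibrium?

Producer surplus = 935712

Solving each curve for Q: Qd = 4421 - r and Qs = -1685 + r.
The market clears where 4421 - r = -1685 + r. Rearranging, 2r = 6106, hence r* = 3053.
From the demand curve, Q* = 4421 - 3053 = 1368.
Supply choke price (Qs = 0): r = 1685. Producer surplus = ½ × (3053 - 1685) × 1368 = 935712.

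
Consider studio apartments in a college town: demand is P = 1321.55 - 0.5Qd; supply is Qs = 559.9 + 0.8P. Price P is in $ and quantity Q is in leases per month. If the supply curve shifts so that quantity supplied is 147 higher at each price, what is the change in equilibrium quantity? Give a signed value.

ΔQ = 105

Inverting to quantity form: Qd = 2643.1 - 2P.
At equilibrium Qd = Qs, so 2643.1 - 2P = 559.9 + 0.8P; collecting terms, 2083.2 = 2.8P and P* = 744.
Substitute back: Q* = 2643.1 - 2(744) = 1155.1.
After the shift, supply is Qs = 706.9 + 0.8P.
Re-solving, 2.8P = 1936.2 gives P = 691.5 and Q = 1260.1.
ΔQ = 1260.1 - 1155.1 = 105.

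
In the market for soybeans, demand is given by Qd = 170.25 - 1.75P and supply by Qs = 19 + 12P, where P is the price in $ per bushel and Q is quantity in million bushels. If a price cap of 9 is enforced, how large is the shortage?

With P fixed at 9, quantity demanded is 154.5 and quantity supplied is 127.
Shortage = Qd - Qs = 154.5 - 127 = 27.5.

Shortage = 27.5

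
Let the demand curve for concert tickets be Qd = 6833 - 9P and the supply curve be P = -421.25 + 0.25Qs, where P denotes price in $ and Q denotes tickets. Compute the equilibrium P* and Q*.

P* = 396, Q* = 3269

Rewriting in direct form: Qs = 1685 + 4P.
At equilibrium Qd = Qs, so 6833 - 9P = 1685 + 4P; collecting terms, 5148 = 13P and P* = 396.
Substitute back: Q* = 6833 - 9(396) = 3269.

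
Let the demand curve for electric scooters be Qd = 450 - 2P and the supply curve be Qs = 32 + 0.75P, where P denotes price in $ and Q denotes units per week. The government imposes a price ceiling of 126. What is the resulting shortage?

Shortage = 71.5

With P fixed at 126, quantity demanded is 198 and quantity supplied is 126.5.
Shortage = Qd - Qs = 198 - 126.5 = 71.5.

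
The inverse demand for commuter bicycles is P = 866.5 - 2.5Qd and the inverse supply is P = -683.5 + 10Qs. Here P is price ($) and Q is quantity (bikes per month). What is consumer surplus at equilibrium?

Consumer surplus = 19220

Rewriting in direct form: Qd = 346.6 - 0.4P and Qs = 68.35 + 0.1P.
The market clears where 346.6 - 0.4P = 68.35 + 0.1P. Rearranging, 0.5P = 278.25, hence P* = 556.5.
From the demand curve, Q* = 346.6 - 0.4(556.5) = 124.
Demand choke price (Qd = 0): P = 346.6/0.4 = 866.5. Consumer surplus = ½ × (866.5 - 556.5) × 124 = 19220.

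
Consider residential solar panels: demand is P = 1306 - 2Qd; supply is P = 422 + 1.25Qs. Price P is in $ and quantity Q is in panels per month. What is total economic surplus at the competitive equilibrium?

Solving each curve for Q: Qd = 653 - 0.5P and Qs = -337.6 + 0.8P.
Equating demand and supply, 653 - 0.5P = -337.6 + 0.8P gives 1.3P = 990.6, so P* = 762.
From the demand curve, Q* = 653 - 0.5(762) = 272.
Demand choke price = 1306; supply choke price = 422. CS = ½(1306 - 762)(272) = 73984; PS = ½(762 - 422)(272) = 46240. Total surplus = 120224.

Total surplus = 120224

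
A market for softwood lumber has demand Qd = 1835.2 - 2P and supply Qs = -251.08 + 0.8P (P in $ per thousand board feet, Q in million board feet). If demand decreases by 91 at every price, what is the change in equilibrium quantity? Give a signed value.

ΔQ = -26

Equating demand and supply, 1835.2 - 2P = -251.08 + 0.8P gives 2.8P = 2086.28, so P* = 745.1.
Then Q* = 1835.2 - 2(745.1) = 345.
After the shift, demand is Qd = 1744.2 - 2P.
New equilibrium: 1995.28 = 2.8P, so P = 712.6 and Q = 319.
ΔQ = 319 - 345 = -26.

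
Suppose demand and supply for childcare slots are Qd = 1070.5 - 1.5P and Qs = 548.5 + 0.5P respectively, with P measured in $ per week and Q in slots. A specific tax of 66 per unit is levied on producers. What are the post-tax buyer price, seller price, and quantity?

P_b = 277.5, P_s = 211.5, Q = 654.25

With a tax of 66 on producers, they supply based on the net price P_s = P_b - 66, so Qs = 515.5 + 0.5P_b.
Equate demand and the shifted supply: 1070.5 - 1.5P_b = 515.5 + 0.5P_b, giving 2P_b = 555, so P_b = 277.5.
So P_s = 211.5 and the quantity traded is Q = 1070.5 - 1.5(277.5) = 654.25.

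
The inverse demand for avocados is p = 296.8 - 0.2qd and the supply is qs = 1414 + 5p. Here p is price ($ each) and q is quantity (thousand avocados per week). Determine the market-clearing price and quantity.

p* = 7, q* = 1449

Rewriting in direct form: qd = 1484 - 5p.
Equating demand and supply, 1484 - 5p = 1414 + 5p gives 10p = 70, so p* = 7.
Plugging p* into demand: q* = 1484 - 5(7) = 1449.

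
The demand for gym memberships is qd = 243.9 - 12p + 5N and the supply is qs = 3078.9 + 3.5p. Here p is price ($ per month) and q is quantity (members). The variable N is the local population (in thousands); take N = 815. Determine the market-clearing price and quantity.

p* = 80, q* = 3358.9

With N = 815, demand is qd = 4318.9 - 12p.
Equating demand and supply, 4318.9 - 12p = 3078.9 + 3.5p gives 15.5p = 1240, so p* = 80.
Then q* = 4318.9 - 12(80) = 3358.9.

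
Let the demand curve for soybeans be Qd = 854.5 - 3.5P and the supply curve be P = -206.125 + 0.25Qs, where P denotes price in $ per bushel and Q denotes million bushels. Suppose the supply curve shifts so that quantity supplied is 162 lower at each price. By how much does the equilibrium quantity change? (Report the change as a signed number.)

Inverting to quantity form: Qs = 824.5 + 4P.
The market clears where 854.5 - 3.5P = 824.5 + 4P. Rearranging, 7.5P = 30, hence P* = 4.
Plugging P* into demand: Q* = 854.5 - 3.5(4) = 840.5.
After the shift, supply is Qs = 662.5 + 4P.
Re-solving, 7.5P = 192 gives P = 25.6 and Q = 764.9.
ΔQ = 764.9 - 840.5 = -75.6.

ΔQ = -75.6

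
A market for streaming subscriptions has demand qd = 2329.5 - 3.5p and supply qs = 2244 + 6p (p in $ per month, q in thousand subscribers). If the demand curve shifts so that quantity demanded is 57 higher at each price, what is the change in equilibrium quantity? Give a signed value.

Δq = 36

Set qd = qs: 2329.5 - 3.5p = 2244 + 6p, so 85.5 = 9.5p and p* = 9.
Then q* = 2329.5 - 3.5(9) = 2298.
After the shift, demand is qd = 2386.5 - 3.5p.
New equilibrium: 142.5 = 9.5p, so p = 15 and q = 2334.
Δq = 2334 - 2298 = 36.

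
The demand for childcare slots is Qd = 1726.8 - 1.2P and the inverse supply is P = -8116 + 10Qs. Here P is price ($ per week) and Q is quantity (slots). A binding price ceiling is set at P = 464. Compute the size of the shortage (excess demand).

In direct form, Qs = 811.6 + 0.1P.
At P = 464: Qd = 1170 and Qs = 858.
Shortage = Qd - Qs = 1170 - 858 = 312.

Shortage = 312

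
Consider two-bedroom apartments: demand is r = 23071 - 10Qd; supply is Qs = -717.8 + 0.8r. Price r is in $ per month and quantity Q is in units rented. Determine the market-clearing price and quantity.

In direct form, Qd = 2307.1 - 0.1r.
At equilibrium Qd = Qs, so 2307.1 - 0.1r = -717.8 + 0.8r; collecting terms, 3024.9 = 0.9r and r* = 3361.
Plugging r* into demand: Q* = 2307.1 - 0.1(3361) = 1971.

r* = 3361, Q* = 1971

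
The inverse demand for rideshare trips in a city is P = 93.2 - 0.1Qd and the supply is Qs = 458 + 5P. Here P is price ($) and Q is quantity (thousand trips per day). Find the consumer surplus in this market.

Solving each curve for Q: Qd = 932 - 10P.
At equilibrium Qd = Qs, so 932 - 10P = 458 + 5P; collecting terms, 474 = 15P and P* = 31.6.
Then Q* = 932 - 10(31.6) = 616.
Demand choke price (Qd = 0): P = 932/10 = 93.2. Consumer surplus = ½ × (93.2 - 31.6) × 616 = 18972.8.

Consumer surplus = 18972.8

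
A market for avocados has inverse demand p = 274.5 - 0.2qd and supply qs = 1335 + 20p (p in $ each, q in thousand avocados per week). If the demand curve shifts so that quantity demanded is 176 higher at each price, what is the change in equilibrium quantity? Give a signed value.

Δq = 140.8

Inverting to quantity form: qd = 1372.5 - 5p.
At equilibrium qd = qs, so 1372.5 - 5p = 1335 + 20p; collecting terms, 37.5 = 25p and p* = 1.5.
Substitute back: q* = 1372.5 - 5(1.5) = 1365.
After the shift, demand is qd = 1548.5 - 5p.
New equilibrium: 213.5 = 25p, so p = 8.54 and q = 1505.8.
Δq = 1505.8 - 1365 = 140.8.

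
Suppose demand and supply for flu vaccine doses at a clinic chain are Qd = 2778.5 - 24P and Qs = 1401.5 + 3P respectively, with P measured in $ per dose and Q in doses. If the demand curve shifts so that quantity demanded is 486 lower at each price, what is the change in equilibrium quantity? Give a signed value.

Equating demand and supply, 2778.5 - 24P = 1401.5 + 3P gives 27P = 1377, so P* = 51.
Plugging P* into demand: Q* = 2778.5 - 24(51) = 1554.5.
After the shift, demand is Qd = 2292.5 - 24P.
Re-solving, 27P = 891 gives P = 33 and Q = 1500.5.
ΔQ = 1500.5 - 1554.5 = -54.

ΔQ = -54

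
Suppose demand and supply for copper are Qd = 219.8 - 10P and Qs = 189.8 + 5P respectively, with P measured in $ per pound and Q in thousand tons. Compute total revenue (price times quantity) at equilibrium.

Total revenue = 399.6

The market clears where 219.8 - 10P = 189.8 + 5P. Rearranging, 15P = 30, hence P* = 2.
Plugging P* into demand: Q* = 219.8 - 10(2) = 199.8.
Total revenue = P* × Q* = 2 × 199.8 = 399.6.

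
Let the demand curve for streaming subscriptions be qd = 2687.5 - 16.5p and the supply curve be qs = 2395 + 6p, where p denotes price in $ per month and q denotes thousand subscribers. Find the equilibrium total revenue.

Set qd = qs: 2687.5 - 16.5p = 2395 + 6p, so 292.5 = 22.5p and p* = 13.
Then q* = 2687.5 - 16.5(13) = 2473.
Total revenue = p* × q* = 13 × 2473 = 32149.

Total revenue = 32149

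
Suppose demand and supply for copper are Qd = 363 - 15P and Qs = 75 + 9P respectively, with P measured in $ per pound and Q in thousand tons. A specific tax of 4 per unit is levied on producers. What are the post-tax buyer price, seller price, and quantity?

Producers keep P_s = P_b - 4 per unit, so supply in terms of the buyer price is Qs = 39 + 9P_b.
Equate demand and the shifted supply: 363 - 15P_b = 39 + 9P_b, giving 24P_b = 324, so P_b = 13.5.
Then P_s = 13.5 - 4 = 9.5 and Q = 363 - 15(13.5) = 160.5.

P_b = 13.5, P_s = 9.5, Q = 160.5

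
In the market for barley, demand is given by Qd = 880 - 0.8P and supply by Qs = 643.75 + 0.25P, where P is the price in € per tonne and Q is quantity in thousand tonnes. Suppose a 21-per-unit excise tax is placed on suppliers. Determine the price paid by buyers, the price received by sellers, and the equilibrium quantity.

The tax drives a wedge P_b - P_s = 21. Substituting P_s = P_b - 21 into supply: Qs = 638.5 + 0.25P_b.
Equate demand and the shifted supply: 880 - 0.8P_b = 638.5 + 0.25P_b, giving 1.05P_b = 241.5, so P_b = 230.
Then P_s = 230 - 21 = 209 and Q = 880 - 0.8(230) = 696.

P_b = 230, P_s = 209, Q = 696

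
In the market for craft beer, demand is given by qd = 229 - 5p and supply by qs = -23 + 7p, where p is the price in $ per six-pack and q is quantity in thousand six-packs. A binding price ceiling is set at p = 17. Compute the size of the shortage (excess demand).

Shortage = 48

With p fixed at 17, quantity demanded is 144 and quantity supplied is 96.
Shortage = qd - qs = 144 - 96 = 48.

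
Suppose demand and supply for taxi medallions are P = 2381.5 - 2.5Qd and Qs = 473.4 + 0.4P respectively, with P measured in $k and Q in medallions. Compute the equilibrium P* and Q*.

P* = 599, Q* = 713

Inverting to quantity form: Qd = 952.6 - 0.4P.
The market clears where 952.6 - 0.4P = 473.4 + 0.4P. Rearranging, 0.8P = 479.2, hence P* = 599.
Substitute back: Q* = 952.6 - 0.4(599) = 713.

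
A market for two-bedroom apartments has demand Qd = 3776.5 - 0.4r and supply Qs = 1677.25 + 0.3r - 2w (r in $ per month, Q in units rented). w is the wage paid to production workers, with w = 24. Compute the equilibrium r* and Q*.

r* = 3067.5, Q* = 2549.5

With w = 24, supply is Qs = 1629.25 + 0.3r.
The market clears where 3776.5 - 0.4r = 1629.25 + 0.3r. Rearranging, 0.7r = 2147.25, hence r* = 3067.5.
Plugging r* into demand: Q* = 3776.5 - 0.4(3067.5) = 2549.5.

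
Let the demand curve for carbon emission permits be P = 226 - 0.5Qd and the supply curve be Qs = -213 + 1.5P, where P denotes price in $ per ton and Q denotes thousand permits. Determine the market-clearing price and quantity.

P* = 190, Q* = 72

Rewriting in direct form: Qd = 452 - 2P.
Equating demand and supply, 452 - 2P = -213 + 1.5P gives 3.5P = 665, so P* = 190.
Substitute back: Q* = 452 - 2(190) = 72.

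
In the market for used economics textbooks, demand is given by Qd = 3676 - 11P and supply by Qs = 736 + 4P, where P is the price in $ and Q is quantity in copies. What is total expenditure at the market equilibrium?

Total expenditure = 297920

At equilibrium Qd = Qs, so 3676 - 11P = 736 + 4P; collecting terms, 2940 = 15P and P* = 196.
From the demand curve, Q* = 3676 - 11(196) = 1520.
Total expenditure = P* × Q* = 196 × 1520 = 297920.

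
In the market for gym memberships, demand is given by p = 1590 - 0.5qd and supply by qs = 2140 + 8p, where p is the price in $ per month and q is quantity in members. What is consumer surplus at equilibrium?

Solving each curve for q: qd = 3180 - 2p.
Set qd = qs: 3180 - 2p = 2140 + 8p, so 1040 = 10p and p* = 104.
Then q* = 3180 - 2(104) = 2972.
Demand choke price (qd = 0): p = 3180/2 = 1590. Consumer surplus = ½ × (1590 - 104) × 2972 = 2208196.

Consumer surplus = 2208196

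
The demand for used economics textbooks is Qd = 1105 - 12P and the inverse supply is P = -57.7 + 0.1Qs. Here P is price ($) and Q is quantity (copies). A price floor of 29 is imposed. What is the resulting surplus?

In direct form, Qs = 577 + 10P.
Evaluating both curves at the floor price 29 gives Qd = 757, Qs = 867.
Surplus = Qs - Qd = 867 - 757 = 110.

Surplus = 110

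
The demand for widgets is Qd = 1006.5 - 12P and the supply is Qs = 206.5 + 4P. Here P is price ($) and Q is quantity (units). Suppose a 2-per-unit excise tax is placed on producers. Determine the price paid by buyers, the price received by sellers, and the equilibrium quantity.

P_b = 50.5, P_s = 48.5, Q = 400.5

With a tax of 2 on producers, they supply based on the net price P_s = P_b - 2, so Qs = 198.5 + 4P_b.
Equate demand and the shifted supply: 1006.5 - 12P_b = 198.5 + 4P_b, giving 16P_b = 808, so P_b = 50.5.
So P_s = 48.5 and the quantity traded is Q = 1006.5 - 12(50.5) = 400.5.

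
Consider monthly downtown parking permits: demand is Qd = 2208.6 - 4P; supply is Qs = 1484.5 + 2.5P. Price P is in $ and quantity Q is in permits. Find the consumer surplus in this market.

Consumer surplus = 388521.125

The market clears where 2208.6 - 4P = 1484.5 + 2.5P. Rearranging, 6.5P = 724.1, hence P* = 111.4.
Then Q* = 2208.6 - 4(111.4) = 1763.
Demand choke price (Qd = 0): P = 2208.6/4 = 552.15. Consumer surplus = ½ × (552.15 - 111.4) × 1763 = 388521.125.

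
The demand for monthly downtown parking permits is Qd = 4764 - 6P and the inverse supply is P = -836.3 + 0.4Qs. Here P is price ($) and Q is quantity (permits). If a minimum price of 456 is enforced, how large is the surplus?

Surplus = 1202.75

Inverting to quantity form: Qs = 2090.75 + 2.5P.
At P = 456: Qd = 2028 and Qs = 3230.75.
Surplus = Qs - Qd = 3230.75 - 2028 = 1202.75.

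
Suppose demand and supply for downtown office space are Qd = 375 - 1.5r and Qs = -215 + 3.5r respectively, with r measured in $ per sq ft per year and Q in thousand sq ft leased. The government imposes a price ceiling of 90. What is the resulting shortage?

Shortage = 140

Evaluating both curves at the ceiling price 90 gives Qd = 240, Qs = 100.
Shortage = Qd - Qs = 240 - 100 = 140.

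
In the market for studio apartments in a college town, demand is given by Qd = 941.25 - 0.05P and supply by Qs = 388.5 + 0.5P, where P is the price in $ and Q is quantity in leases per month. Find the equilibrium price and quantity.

P* = 1005, Q* = 891

Set Qd = Qs: 941.25 - 0.05P = 388.5 + 0.5P, so 552.75 = 0.55P and P* = 1005.
Plugging P* into demand: Q* = 941.25 - 0.05(1005) = 891.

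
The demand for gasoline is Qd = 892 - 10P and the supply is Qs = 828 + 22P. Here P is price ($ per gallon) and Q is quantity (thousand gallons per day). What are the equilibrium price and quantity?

The market clears where 892 - 10P = 828 + 22P. Rearranging, 32P = 64, hence P* = 2.
Substitute back: Q* = 892 - 10(2) = 872.

P* = 2, Q* = 872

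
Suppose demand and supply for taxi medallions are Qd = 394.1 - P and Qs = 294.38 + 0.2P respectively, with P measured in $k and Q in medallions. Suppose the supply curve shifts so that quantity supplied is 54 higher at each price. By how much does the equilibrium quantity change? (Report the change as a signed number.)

ΔQ = 45

The market clears where 394.1 - P = 294.38 + 0.2P. Rearranging, 1.2P = 99.72, hence P* = 83.1.
Then Q* = 394.1 - 83.1 = 311.
After the shift, supply is Qs = 348.38 + 0.2P.
New equilibrium: 45.72 = 1.2P, so P = 38.1 and Q = 356.
ΔQ = 356 - 311 = 45.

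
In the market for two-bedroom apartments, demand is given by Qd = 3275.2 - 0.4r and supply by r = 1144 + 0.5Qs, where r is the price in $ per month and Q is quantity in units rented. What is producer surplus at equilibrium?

Producer surplus = 1378276

Solving each curve for Q: Qs = -2288 + 2r.
The market clears where 3275.2 - 0.4r = -2288 + 2r. Rearranging, 2.4r = 5563.2, hence r* = 2318.
Then Q* = 3275.2 - 0.4(2318) = 2348.
Supply choke price (Qs = 0): r = 1144. Producer surplus = ½ × (2318 - 1144) × 2348 = 1378276.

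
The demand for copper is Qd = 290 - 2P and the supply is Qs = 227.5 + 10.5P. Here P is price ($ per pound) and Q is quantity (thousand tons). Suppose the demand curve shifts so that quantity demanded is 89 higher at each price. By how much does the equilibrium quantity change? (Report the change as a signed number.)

Equating demand and supply, 290 - 2P = 227.5 + 10.5P gives 12.5P = 62.5, so P* = 5.
Substitute back: Q* = 290 - 2(5) = 280.
After the shift, demand is Qd = 379 - 2P.
Re-solving, 12.5P = 151.5 gives P = 12.12 and Q = 354.76.
ΔQ = 354.76 - 280 = 74.76.

ΔQ = 74.76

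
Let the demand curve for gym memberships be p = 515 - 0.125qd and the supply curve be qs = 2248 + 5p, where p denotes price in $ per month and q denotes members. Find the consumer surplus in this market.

Consumer surplus = 550564

Inverting to quantity form: qd = 4120 - 8p.
Set qd = qs: 4120 - 8p = 2248 + 5p, so 1872 = 13p and p* = 144.
Then q* = 4120 - 8(144) = 2968.
Demand choke price (qd = 0): p = 4120/8 = 515. Consumer surplus = ½ × (515 - 144) × 2968 = 550564.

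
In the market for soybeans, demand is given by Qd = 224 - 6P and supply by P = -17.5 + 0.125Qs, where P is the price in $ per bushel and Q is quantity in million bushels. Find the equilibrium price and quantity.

In direct form, Qs = 140 + 8P.
The market clears where 224 - 6P = 140 + 8P. Rearranging, 14P = 84, hence P* = 6.
Then Q* = 224 - 6(6) = 188.

P* = 6, Q* = 188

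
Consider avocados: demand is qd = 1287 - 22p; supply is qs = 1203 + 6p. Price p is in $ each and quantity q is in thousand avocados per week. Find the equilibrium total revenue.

The market clears where 1287 - 22p = 1203 + 6p. Rearranging, 28p = 84, hence p* = 3.
From the demand curve, q* = 1287 - 22(3) = 1221.
Total revenue = p* × q* = 3 × 1221 = 3663.

Total revenue = 3663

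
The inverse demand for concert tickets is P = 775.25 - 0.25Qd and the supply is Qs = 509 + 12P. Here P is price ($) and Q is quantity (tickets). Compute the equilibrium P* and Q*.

P* = 162, Q* = 2453

Inverting to quantity form: Qd = 3101 - 4P.
The market clears where 3101 - 4P = 509 + 12P. Rearranging, 16P = 2592, hence P* = 162.
Plugging P* into demand: Q* = 3101 - 4(162) = 2453.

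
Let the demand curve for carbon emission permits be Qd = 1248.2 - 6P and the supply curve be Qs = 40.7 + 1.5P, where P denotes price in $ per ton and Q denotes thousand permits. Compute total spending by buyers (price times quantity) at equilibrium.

Set Qd = Qs: 1248.2 - 6P = 40.7 + 1.5P, so 1207.5 = 7.5P and P* = 161.
Substitute back: Q* = 1248.2 - 6(161) = 282.2.
Total spending by buyers = P* × Q* = 161 × 282.2 = 45434.2.

Total spending by buyers = 45434.2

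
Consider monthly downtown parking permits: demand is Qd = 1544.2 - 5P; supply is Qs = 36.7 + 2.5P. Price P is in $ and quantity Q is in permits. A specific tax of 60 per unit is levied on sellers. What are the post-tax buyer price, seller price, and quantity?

Sellers keep P_s = P_b - 60 per unit, so supply in terms of the buyer price is Qs = -113.3 + 2.5P_b.
Equate demand and the shifted supply: 1544.2 - 5P_b = -113.3 + 2.5P_b, giving 7.5P_b = 1657.5, so P_b = 221.
Then P_s = 221 - 60 = 161 and Q = 1544.2 - 5(221) = 439.2.

P_b = 221, P_s = 161, Q = 439.2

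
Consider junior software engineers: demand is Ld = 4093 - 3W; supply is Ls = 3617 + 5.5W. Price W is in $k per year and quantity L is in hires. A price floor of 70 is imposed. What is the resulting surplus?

Surplus = 119

Evaluating both curves at the floor price 70 gives Ld = 3883, Ls = 4002.
Surplus = Ls - Ld = 4002 - 3883 = 119.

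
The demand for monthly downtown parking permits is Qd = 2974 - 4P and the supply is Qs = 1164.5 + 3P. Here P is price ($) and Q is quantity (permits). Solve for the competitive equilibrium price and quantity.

The market clears where 2974 - 4P = 1164.5 + 3P. Rearranging, 7P = 1809.5, hence P* = 258.5.
Plugging P* into demand: Q* = 2974 - 4(258.5) = 1940.

P* = 258.5, Q* = 1940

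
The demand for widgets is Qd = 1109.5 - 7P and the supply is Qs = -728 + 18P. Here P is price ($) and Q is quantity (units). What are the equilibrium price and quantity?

P* = 73.5, Q* = 595

Set Qd = Qs: 1109.5 - 7P = -728 + 18P, so 1837.5 = 25P and P* = 73.5.
Then Q* = 1109.5 - 7(73.5) = 595.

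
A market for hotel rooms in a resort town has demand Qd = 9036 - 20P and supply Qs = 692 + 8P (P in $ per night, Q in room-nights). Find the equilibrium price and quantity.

P* = 298, Q* = 3076

At equilibrium Qd = Qs, so 9036 - 20P = 692 + 8P; collecting terms, 8344 = 28P and P* = 298.
Plugging P* into demand: Q* = 9036 - 20(298) = 3076.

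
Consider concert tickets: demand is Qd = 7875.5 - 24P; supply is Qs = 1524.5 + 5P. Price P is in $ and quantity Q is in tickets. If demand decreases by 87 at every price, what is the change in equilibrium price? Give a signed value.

ΔP = -3

At equilibrium Qd = Qs, so 7875.5 - 24P = 1524.5 + 5P; collecting terms, 6351 = 29P and P* = 219.
From the demand curve, Q* = 7875.5 - 24(219) = 2619.5.
After the shift, demand is Qd = 7788.5 - 24P.
The new intersection has 6264 = 29P, i.e. P = 216, Q = 2604.5.
ΔP = 216 - 219 = -3.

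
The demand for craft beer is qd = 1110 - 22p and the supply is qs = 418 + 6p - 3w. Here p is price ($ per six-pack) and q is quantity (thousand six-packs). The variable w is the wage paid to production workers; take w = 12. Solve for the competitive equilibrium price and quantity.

With w = 12, supply is qs = 382 + 6p.
The market clears where 1110 - 22p = 382 + 6p. Rearranging, 28p = 728, hence p* = 26.
From the demand curve, q* = 1110 - 22(26) = 538.

p* = 26, q* = 538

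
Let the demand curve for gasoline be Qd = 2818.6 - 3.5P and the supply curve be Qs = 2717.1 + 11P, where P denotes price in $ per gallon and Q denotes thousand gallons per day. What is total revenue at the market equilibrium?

Total revenue = 19558.7

Set Qd = Qs: 2818.6 - 3.5P = 2717.1 + 11P, so 101.5 = 14.5P and P* = 7.
Then Q* = 2818.6 - 3.5(7) = 2794.1.
Total revenue = P* × Q* = 7 × 2794.1 = 19558.7.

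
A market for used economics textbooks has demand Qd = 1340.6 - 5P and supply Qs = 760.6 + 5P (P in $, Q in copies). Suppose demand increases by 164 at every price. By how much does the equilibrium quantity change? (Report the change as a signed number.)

Set Qd = Qs: 1340.6 - 5P = 760.6 + 5P, so 580 = 10P and P* = 58.
Then Q* = 1340.6 - 5(58) = 1050.6.
After the shift, demand is Qd = 1504.6 - 5P.
New equilibrium: 744 = 10P, so P = 74.4 and Q = 1132.6.
ΔQ = 1132.6 - 1050.6 = 82.

ΔQ = 82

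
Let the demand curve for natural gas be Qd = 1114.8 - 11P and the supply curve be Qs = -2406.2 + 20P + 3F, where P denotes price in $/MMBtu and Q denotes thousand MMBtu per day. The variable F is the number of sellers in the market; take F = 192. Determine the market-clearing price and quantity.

With F = 192, supply is Qs = -1830.2 + 20P.
At equilibrium Qd = Qs, so 1114.8 - 11P = -1830.2 + 20P; collecting terms, 2945 = 31P and P* = 95.
Substitute back: Q* = 1114.8 - 11(95) = 69.8.

P* = 95, Q* = 69.8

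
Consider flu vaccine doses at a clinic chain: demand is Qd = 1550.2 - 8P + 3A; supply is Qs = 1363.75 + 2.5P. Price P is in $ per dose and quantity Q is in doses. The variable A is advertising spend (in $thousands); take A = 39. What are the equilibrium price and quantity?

With A = 39, demand is Qd = 1667.2 - 8P.
At equilibrium Qd = Qs, so 1667.2 - 8P = 1363.75 + 2.5P; collecting terms, 303.45 = 10.5P and P* = 28.9.
Then Q* = 1667.2 - 8(28.9) = 1436.

P* = 28.9, Q* = 1436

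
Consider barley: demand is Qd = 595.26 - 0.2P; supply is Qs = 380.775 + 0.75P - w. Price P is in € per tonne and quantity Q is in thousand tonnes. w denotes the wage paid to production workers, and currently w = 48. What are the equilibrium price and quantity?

P* = 276.3, Q* = 540

With w = 48, supply is Qs = 332.775 + 0.75P.
Equating demand and supply, 595.26 - 0.2P = 332.775 + 0.75P gives 0.95P = 262.485, so P* = 276.3.
From the demand curve, Q* = 595.26 - 0.2(276.3) = 540.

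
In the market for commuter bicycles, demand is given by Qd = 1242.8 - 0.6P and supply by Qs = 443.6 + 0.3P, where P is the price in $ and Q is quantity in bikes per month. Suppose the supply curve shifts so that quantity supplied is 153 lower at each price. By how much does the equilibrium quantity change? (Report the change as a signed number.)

At equilibrium Qd = Qs, so 1242.8 - 0.6P = 443.6 + 0.3P; collecting terms, 799.2 = 0.9P and P* = 888.
Plugging P* into demand: Q* = 1242.8 - 0.6(888) = 710.
After the shift, supply is Qs = 290.6 + 0.3P.
New equilibrium: 952.2 = 0.9P, so P = 1058 and Q = 608.
ΔQ = 608 - 710 = -102.

ΔQ = -102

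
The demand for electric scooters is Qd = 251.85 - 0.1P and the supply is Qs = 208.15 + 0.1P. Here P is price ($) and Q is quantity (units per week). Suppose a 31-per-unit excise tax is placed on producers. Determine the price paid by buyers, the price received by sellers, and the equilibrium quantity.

With a tax of 31 on producers, they supply based on the net price P_s = P_b - 31, so Qs = 205.05 + 0.1P_b.
Market clearing requires 251.85 - 0.1P_b = 205.05 + 0.1P_b; hence 46.8 = 0.2P_b and P_b = 234.
So P_s = 203 and the quantity traded is Q = 251.85 - 0.1(234) = 228.45.

P_b = 234, P_s = 203, Q = 228.45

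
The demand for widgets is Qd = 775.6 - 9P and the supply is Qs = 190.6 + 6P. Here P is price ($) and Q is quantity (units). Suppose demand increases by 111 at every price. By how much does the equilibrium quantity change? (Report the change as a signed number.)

ΔQ = 44.4

Equating demand and supply, 775.6 - 9P = 190.6 + 6P gives 15P = 585, so P* = 39.
Substitute back: Q* = 775.6 - 9(39) = 424.6.
After the shift, demand is Qd = 886.6 - 9P.
Re-solving, 15P = 696 gives P = 46.4 and Q = 469.
ΔQ = 469 - 424.6 = 44.4.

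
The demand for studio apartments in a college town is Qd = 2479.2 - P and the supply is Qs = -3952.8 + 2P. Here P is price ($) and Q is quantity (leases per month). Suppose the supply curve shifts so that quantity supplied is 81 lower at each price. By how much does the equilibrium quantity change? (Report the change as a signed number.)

At equilibrium Qd = Qs, so 2479.2 - P = -3952.8 + 2P; collecting terms, 6432 = 3P and P* = 2144.
Plugging P* into demand: Q* = 2479.2 - 2144 = 335.2.
After the shift, supply is Qs = -4033.8 + 2P.
The new intersection has 6513 = 3P, i.e. P = 2171, Q = 308.2.
ΔQ = 308.2 - 335.2 = -27.

ΔQ = -27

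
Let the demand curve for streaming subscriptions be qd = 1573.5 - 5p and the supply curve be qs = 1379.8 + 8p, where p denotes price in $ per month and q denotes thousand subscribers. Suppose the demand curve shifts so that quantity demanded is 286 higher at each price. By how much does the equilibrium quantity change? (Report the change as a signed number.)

Δq = 176

At equilibrium qd = qs, so 1573.5 - 5p = 1379.8 + 8p; collecting terms, 193.7 = 13p and p* = 14.9.
From the demand curve, q* = 1573.5 - 5(14.9) = 1499.
After the shift, demand is qd = 1859.5 - 5p.
Re-solving, 13p = 479.7 gives p = 36.9 and q = 1675.
Δq = 1675 - 1499 = 176.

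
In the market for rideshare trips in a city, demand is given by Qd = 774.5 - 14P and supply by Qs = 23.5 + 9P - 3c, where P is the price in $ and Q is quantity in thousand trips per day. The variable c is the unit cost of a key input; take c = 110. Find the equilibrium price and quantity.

With c = 110, supply is Qs = -306.5 + 9P.
Set Qd = Qs: 774.5 - 14P = -306.5 + 9P, so 1081 = 23P and P* = 47.
Plugging P* into demand: Q* = 774.5 - 14(47) = 116.5.

P* = 47, Q* = 116.5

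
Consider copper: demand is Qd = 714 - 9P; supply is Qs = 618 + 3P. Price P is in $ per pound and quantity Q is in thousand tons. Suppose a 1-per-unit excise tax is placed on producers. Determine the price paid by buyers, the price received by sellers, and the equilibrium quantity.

P_b = 8.25, P_s = 7.25, Q = 639.75

The tax drives a wedge P_b - P_s = 1. Substituting P_s = P_b - 1 into supply: Qs = 615 + 3P_b.
Set Qd = Qs: 714 - 9P_b = 615 + 3P_b, so 99 = 12P_b and P_b = 8.25.
So P_s = 7.25 and the quantity traded is Q = 714 - 9(8.25) = 639.75.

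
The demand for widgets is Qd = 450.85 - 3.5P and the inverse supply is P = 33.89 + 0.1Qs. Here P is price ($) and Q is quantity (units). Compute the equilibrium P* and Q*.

P* = 58.5, Q* = 246.1

Solving each curve for Q: Qs = -338.9 + 10P.
Set Qd = Qs: 450.85 - 3.5P = -338.9 + 10P, so 789.75 = 13.5P and P* = 58.5.
Then Q* = 450.85 - 3.5(58.5) = 246.1.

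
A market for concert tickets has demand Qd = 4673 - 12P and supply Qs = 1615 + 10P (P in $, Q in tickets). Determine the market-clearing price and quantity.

Set Qd = Qs: 4673 - 12P = 1615 + 10P, so 3058 = 22P and P* = 139.
From the demand curve, Q* = 4673 - 12(139) = 3005.

P* = 139, Q* = 3005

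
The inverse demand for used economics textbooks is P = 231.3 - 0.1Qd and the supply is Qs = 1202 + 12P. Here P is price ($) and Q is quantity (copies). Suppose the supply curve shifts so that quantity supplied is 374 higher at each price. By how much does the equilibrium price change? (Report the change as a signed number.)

Inverting to quantity form: Qd = 2313 - 10P.
The market clears where 2313 - 10P = 1202 + 12P. Rearranging, 22P = 1111, hence P* = 50.5.
Plugging P* into demand: Q* = 2313 - 10(50.5) = 1808.
After the shift, supply is Qs = 1576 + 12P.
Re-solving, 22P = 737 gives P = 33.5 and Q = 1978.
ΔP = 33.5 - 50.5 = -17.

ΔP = -17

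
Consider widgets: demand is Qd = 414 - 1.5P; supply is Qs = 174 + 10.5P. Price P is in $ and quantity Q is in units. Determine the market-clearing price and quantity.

The market clears where 414 - 1.5P = 174 + 10.5P. Rearranging, 12P = 240, hence P* = 20.
Then Q* = 414 - 1.5(20) = 384.

P* = 20, Q* = 384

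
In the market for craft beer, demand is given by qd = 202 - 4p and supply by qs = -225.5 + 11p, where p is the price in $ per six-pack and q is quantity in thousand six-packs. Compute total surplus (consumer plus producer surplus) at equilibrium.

Total surplus = 1320

Set qd = qs: 202 - 4p = -225.5 + 11p, so 427.5 = 15p and p* = 28.5.
Plugging p* into demand: q* = 202 - 4(28.5) = 88.
Demand choke price = 50.5; supply choke price = 20.5. CS = ½(50.5 - 28.5)(88) = 968; PS = ½(28.5 - 20.5)(88) = 352. Total surplus = 1320.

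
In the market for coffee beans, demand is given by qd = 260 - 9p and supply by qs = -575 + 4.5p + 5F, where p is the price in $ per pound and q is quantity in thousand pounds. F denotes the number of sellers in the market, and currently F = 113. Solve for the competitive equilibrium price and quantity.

With F = 113, supply is qs = -10 + 4.5p.
Set qd = qs: 260 - 9p = -10 + 4.5p, so 270 = 13.5p and p* = 20.
From the demand curve, q* = 260 - 9(20) = 80.

p* = 20, q* = 80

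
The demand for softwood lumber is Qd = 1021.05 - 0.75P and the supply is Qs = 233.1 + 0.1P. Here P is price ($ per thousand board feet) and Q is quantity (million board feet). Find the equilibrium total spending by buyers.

At equilibrium Qd = Qs, so 1021.05 - 0.75P = 233.1 + 0.1P; collecting terms, 787.95 = 0.85P and P* = 927.
Plugging P* into demand: Q* = 1021.05 - 0.75(927) = 325.8.
Total spending by buyers = P* × Q* = 927 × 325.8 = 302016.6.

Total spending by buyers = 302016.6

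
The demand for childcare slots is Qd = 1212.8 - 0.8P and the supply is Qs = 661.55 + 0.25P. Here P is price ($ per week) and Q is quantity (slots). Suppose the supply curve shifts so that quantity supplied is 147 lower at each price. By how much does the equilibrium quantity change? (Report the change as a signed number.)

ΔQ = -112

Set Qd = Qs: 1212.8 - 0.8P = 661.55 + 0.25P, so 551.25 = 1.05P and P* = 525.
Then Q* = 1212.8 - 0.8(525) = 792.8.
After the shift, supply is Qs = 514.55 + 0.25P.
New equilibrium: 698.25 = 1.05P, so P = 665 and Q = 680.8.
ΔQ = 680.8 - 792.8 = -112.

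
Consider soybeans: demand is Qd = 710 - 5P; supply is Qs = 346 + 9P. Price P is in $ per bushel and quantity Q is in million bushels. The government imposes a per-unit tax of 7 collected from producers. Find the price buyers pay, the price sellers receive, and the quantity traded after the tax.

The tax drives a wedge P_b - P_s = 7. Substituting P_s = P_b - 7 into supply: Qs = 283 + 9P_b.
Set Qd = Qs: 710 - 5P_b = 283 + 9P_b, so 427 = 14P_b and P_b = 30.5.
Then P_s = 30.5 - 7 = 23.5 and Q = 710 - 5(30.5) = 557.5.

P_b = 30.5, P_s = 23.5, Q = 557.5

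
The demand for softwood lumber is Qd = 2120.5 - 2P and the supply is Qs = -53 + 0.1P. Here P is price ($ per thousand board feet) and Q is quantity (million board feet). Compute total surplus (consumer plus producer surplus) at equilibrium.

Equating demand and supply, 2120.5 - 2P = -53 + 0.1P gives 2.1P = 2173.5, so P* = 1035.
From the demand curve, Q* = 2120.5 - 2(1035) = 50.5.
Demand choke price = 1060.25; supply choke price = 530. CS = ½(1060.25 - 1035)(50.5) = 637.5625; PS = ½(1035 - 530)(50.5) = 12751.25. Total surplus = 13388.8125.

Total surplus = 13388.8125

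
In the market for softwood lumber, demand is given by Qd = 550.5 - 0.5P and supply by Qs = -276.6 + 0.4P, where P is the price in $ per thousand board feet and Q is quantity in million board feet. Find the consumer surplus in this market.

Set Qd = Qs: 550.5 - 0.5P = -276.6 + 0.4P, so 827.1 = 0.9P and P* = 919.
Substitute back: Q* = 550.5 - 0.5(919) = 91.
Demand choke price (Qd = 0): P = 550.5/0.5 = 1101. Consumer surplus = ½ × (1101 - 919) × 91 = 8281.

Consumer surplus = 8281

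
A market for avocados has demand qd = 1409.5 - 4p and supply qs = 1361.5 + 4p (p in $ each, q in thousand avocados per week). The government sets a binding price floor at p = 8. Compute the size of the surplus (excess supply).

Evaluating both curves at the floor price 8 gives qd = 1377.5, qs = 1393.5.
Surplus = qs - qd = 1393.5 - 1377.5 = 16.

Surplus = 16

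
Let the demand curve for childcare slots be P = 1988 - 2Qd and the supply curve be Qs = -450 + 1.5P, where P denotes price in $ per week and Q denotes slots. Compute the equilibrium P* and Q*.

P* = 722, Q* = 633

Solving each curve for Q: Qd = 994 - 0.5P.
Equating demand and supply, 994 - 0.5P = -450 + 1.5P gives 2P = 1444, so P* = 722.
From the demand curve, Q* = 994 - 0.5(722) = 633.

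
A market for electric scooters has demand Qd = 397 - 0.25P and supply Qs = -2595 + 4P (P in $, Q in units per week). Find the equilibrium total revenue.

Total revenue = 155584

Set Qd = Qs: 397 - 0.25P = -2595 + 4P, so 2992 = 4.25P and P* = 704.
Plugging P* into demand: Q* = 397 - 0.25(704) = 221.
Total revenue = P* × Q* = 704 × 221 = 155584.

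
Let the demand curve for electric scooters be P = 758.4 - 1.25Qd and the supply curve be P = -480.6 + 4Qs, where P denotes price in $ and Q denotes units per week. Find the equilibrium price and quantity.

P* = 463.4, Q* = 236

In direct form, Qd = 606.72 - 0.8P and Qs = 120.15 + 0.25P.
Set Qd = Qs: 606.72 - 0.8P = 120.15 + 0.25P, so 486.57 = 1.05P and P* = 463.4.
Substitute back: Q* = 606.72 - 0.8(463.4) = 236.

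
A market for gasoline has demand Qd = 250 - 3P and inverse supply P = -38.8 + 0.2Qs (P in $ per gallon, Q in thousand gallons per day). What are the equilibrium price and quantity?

Inverting to quantity form: Qs = 194 + 5P.
At equilibrium Qd = Qs, so 250 - 3P = 194 + 5P; collecting terms, 56 = 8P and P* = 7.
Plugging P* into demand: Q* = 250 - 3(7) = 229.

P* = 7, Q* = 229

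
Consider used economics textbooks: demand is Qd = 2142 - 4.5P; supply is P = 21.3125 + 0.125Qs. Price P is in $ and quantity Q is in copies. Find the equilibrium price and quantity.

In direct form, Qs = -170.5 + 8P.
Set Qd = Qs: 2142 - 4.5P = -170.5 + 8P, so 2312.5 = 12.5P and P* = 185.
From the demand curve, Q* = 2142 - 4.5(185) = 1309.5.

P* = 185, Q* = 1309.5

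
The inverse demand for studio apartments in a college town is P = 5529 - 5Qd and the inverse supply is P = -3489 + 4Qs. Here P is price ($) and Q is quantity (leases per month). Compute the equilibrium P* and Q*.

In direct form, Qd = 1105.8 - 0.2P and Qs = 872.25 + 0.25P.
Equating demand and supply, 1105.8 - 0.2P = 872.25 + 0.25P gives 0.45P = 233.55, so P* = 519.
Then Q* = 1105.8 - 0.2(519) = 1002.

P* = 519, Q* = 1002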